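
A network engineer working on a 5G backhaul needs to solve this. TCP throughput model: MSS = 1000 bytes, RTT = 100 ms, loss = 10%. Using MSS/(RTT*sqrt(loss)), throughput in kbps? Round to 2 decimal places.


Given: MSS = 1000 bytes, RTT = 100 ms, loss = 10%
RTT in seconds = 100 / 1000 = 0.1
Loss rate = 10% = 0.1
sqrt(loss) = sqrt(0.1) = 0.316227766017
Throughput (bytes/s) = 1000 / (0.1 * 0.316227766017) = 31622.7766
Throughput (kbps) = 31622.7766 * 8 / 1000 = 252.982213 -> 252.98 kbps (2 dp)

252.98


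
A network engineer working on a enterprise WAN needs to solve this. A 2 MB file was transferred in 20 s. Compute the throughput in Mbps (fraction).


Given: file = 2 MB, time = 20 s
File in Mb = 2 * 8 = 16 Mb
Throughput = 16 / 20 Mbps
Throughput = 4/5 Mbps

4/5


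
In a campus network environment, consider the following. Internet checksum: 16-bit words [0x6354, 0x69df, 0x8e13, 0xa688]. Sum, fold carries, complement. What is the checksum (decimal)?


Given words: [0x6354, 0x69df, 0x8e13, 0xa688]
Step 1: Sum all words
Raw sum = 25428 + 27103 + 36371 + 42632 = 131534
Step 2: Fold carry: (462 + 2) = 464
One's complement = ~464 & 0xFFFF = 65071

65071


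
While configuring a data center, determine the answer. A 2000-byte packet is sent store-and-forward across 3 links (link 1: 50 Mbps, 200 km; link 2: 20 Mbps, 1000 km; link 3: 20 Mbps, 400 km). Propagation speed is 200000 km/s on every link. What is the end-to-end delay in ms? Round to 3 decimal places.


Packet = 2000 bytes = 16000 bits. Store-and-forward: sum (t_trans + t_prop) per link.
Link 1: t_trans = 16000/(50*10^6) s = 0.3200 ms; t_prop = 200/200000 s = 1.0000 ms; subtotal = 1.3200 ms
Link 2: t_trans = 16000/(20*10^6) s = 0.8000 ms; t_prop = 1000/200000 s = 5.0000 ms; subtotal = 5.8000 ms
Link 3: t_trans = 16000/(20*10^6) s = 0.8000 ms; t_prop = 400/200000 s = 2.0000 ms; subtotal = 2.8000 ms
End-to-end = 1.3200 + 5.8000 + 2.8000 = 9.9200 ms -> 9.920 ms (3 dp)

9.920


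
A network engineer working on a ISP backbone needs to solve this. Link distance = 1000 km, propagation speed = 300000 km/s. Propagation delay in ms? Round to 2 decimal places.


Given: distance = 1000 km, speed = 300000 km/s
Delay = distance / speed = 1000 / 300000 seconds
Delay in ms = 1000 * 1000 / 300000
Delay = 3.3333 ms
Rounded to 2 dp = 3.33 ms

3.33


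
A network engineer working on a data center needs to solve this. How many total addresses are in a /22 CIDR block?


Given: CIDR prefix /22
Host bits = 32 - 22 = 10
Total addresses = 2^10 = 1024

1024


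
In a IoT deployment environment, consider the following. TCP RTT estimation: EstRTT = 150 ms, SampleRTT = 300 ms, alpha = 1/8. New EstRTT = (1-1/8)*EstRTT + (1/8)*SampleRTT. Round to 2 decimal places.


Given: EstRTT = 150 ms, SampleRTT = 300 ms, alpha = 1/8
New EstRTT = (1 - alpha) * EstRTT + alpha * SampleRTT
(7/8) * 150 = 131.25
(1/8) * 300 = 37.5
New EstRTT = 131.25 + 37.5 = 168.75 ms -> 168.75 ms (2 dp)

168.75


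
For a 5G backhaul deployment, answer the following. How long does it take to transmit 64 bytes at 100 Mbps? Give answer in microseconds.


Given: packet = 64 bytes, bandwidth = 100 Mbps
Packet in bits = 64 * 8 = 512 bits
Bandwidth = 100 * 10^6 = 100000000 bps
Time = 512 / 100000000 seconds
Time in us = 512 * 10^6 / 100000000 = 5.12

5.12


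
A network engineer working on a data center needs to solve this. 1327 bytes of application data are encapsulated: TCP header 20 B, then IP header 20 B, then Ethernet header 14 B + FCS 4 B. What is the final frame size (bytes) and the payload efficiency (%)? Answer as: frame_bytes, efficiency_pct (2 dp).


TCP segment = 1327 + 20 = 1347 B
IP packet = 1347 + 20 = 1367 B
Ethernet frame = 1367 + 14 + 4 = 1385 B
Efficiency = app / frame = 1327 / 1385 = 0.958123 = 95.8123% -> 95.81% (2 dp)

1385, 95.81


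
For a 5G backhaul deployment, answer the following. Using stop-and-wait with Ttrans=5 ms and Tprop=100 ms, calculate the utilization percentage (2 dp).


Given: Ttrans = 5 ms, Tprop = 100 ms
RTT = 2 * Tprop = 2 * 100 = 200 ms
U = Ttrans / (Ttrans + RTT)
U = 5 / (5 + 200)
U = 5 / 205 = 0.02439
U% = 2.44%

2.44


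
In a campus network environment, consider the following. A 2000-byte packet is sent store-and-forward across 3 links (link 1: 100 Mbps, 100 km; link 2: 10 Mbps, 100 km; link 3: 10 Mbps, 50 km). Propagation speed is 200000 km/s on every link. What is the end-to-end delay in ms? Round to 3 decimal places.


Packet = 2000 bytes = 16000 bits. Store-and-forward: sum (t_trans + t_prop) per link.
Link 1: t_trans = 16000/(100*10^6) s = 0.1600 ms; t_prop = 100/200000 s = 0.5000 ms; subtotal = 0.6600 ms
Link 2: t_trans = 16000/(10*10^6) s = 1.6000 ms; t_prop = 100/200000 s = 0.5000 ms; subtotal = 2.1000 ms
Link 3: t_trans = 16000/(10*10^6) s = 1.6000 ms; t_prop = 50/200000 s = 0.2500 ms; subtotal = 1.8500 ms
End-to-end = 0.6600 + 2.1000 + 1.8500 = 4.6100 ms -> 4.610 ms (3 dp)

4.610


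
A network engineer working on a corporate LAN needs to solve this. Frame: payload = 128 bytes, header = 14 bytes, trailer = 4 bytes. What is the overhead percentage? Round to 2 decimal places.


Given: payload = 128 B, header = 14 B, trailer = 4 B
Overhead bytes = header + trailer = 14 + 4 = 18
Total frame = payload + overhead = 128 + 18 = 146
Overhead % = 18 / 146 * 100 = 12.3288% -> 12.33% (2 dp)

12.33


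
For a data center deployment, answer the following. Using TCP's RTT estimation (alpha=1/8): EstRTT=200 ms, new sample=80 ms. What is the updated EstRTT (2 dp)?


Given: EstRTT = 200 ms, SampleRTT = 80 ms, alpha = 1/8
New EstRTT = (1 - alpha) * EstRTT + alpha * SampleRTT
(7/8) * 200 = 175
(1/8) * 80 = 10
New EstRTT = 175 + 10 = 185 ms -> 185.00 ms (2 dp)

185.00


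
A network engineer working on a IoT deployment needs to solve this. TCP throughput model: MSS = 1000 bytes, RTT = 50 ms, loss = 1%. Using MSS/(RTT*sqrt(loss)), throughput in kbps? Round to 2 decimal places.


Given: MSS = 1000 bytes, RTT = 50 ms, loss = 1%
RTT in seconds = 50 / 1000 = 0.05
Loss rate = 1% = 0.01
sqrt(loss) = sqrt(0.01) = 0.1
Throughput (bytes/s) = 1000 / (0.05 * 0.1) = 200000.0000
Throughput (kbps) = 200000.0000 * 8 / 1000 = 1600.000000 -> 1600.00 kbps (2 dp)

1600.00


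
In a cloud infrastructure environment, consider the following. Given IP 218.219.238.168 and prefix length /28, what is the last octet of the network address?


Given: IP = 218.219.238.168, prefix = /28
Subnet mask = 255.255.255.240
Last octet of IP: 168
Last octet of mask: 240
Network last octet = 168 AND 240 = 160

160


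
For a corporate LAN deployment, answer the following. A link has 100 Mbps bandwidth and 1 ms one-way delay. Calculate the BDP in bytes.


Given: bandwidth = 100 Mbps, delay = 1 ms
BDP in bits = 100 * 10^6 * 1 / 1000
BDP in bits = 100000
BDP in bytes = 100000 / 8 = 12500

12500


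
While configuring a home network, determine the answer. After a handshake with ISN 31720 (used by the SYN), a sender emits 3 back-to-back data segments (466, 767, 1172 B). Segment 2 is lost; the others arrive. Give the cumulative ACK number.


SYN uses sequence number 31720; first data byte = ISN + 1 = 31721.
Segment 1: SEQ = 31721, len = 466 B, covers [31721, 32186]
Segment 2: SEQ = 32187, len = 767 B, covers [32187, 32953] [LOST]
Segment 3: SEQ = 32954, len = 1172 B, covers [32954, 34125]
In-order data received: bytes [31721, 32186] (segments 1..1).
Segment 2 missing -> gap begins at byte 32187; later segments buffered out of order.
Cumulative ACK = next expected in-order byte = 31721 + 466 = 32187

32187


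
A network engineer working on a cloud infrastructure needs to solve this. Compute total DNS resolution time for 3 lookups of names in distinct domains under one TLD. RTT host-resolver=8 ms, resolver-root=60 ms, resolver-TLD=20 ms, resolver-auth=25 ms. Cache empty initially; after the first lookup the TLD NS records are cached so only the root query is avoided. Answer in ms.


Lookup 1 (cold cache): local + root + TLD + auth = 8 + 60 + 20 + 25 = 113 ms
Lookups 2..3 (TLD NS cached -> skip root; new domain -> still ask TLD and auth): local + TLD + auth = 8 + 20 + 25 = 53 ms each
Remaining 2 lookups: 2 * 53 = 106 ms
Total = 113 + 106 = 219 ms

219


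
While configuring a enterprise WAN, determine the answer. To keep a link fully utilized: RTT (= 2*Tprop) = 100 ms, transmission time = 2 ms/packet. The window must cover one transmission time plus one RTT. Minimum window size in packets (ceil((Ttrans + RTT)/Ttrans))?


Given: Ttrans = 2 ms, RTT = 100 ms (= 2 * Tprop, Tprop = 50 ms)
Time until first ACK returns = Ttrans + RTT = 2 + 100 = 102 ms
Need W * Ttrans >= Ttrans + RTT  ->  W >= (Ttrans + RTT) / Ttrans
(Ttrans + RTT) / Ttrans = 102 / 2 = 51
W_min = ceil(51) = 51

51


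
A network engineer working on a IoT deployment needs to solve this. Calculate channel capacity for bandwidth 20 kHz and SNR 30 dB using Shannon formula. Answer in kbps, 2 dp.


Given: B = 20 kHz, SNR = 30 dB
SNR linear = 10^(30/10) = 1000
1 + SNR = 1001
log2(1001) = 9.9672262588
C = 20 * 1000 * 9.9672262588 = 199344.5252 bps
C = 199.344525 kbps -> 199.34 kbps (2 dp)

199.34


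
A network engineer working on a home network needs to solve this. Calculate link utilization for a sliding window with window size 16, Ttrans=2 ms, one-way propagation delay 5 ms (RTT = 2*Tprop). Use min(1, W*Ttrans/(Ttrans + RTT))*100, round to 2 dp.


Given: W = 16, Ttrans = 2 ms, RTT = 10 ms (= 2 * Tprop, Tprop = 5 ms)
Cycle time = Ttrans + RTT = 2 + 10 = 12 ms (first packet sent until its ACK returns)
W * Ttrans = 16 * 2 = 32 ms of sending per cycle
W * Ttrans / (Ttrans + RTT) = 32 / 12 = 2.666667
U = min(1, 2.666667) = 1.000000
U% = 100.00%

100.00


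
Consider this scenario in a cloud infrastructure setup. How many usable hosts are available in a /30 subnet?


Given: subnet mask /30
Host bits = 32 - 30 = 2
Total addresses = 2^2 = 4
Usable hosts = 4 - 2 (network + broadcast) = 2

2


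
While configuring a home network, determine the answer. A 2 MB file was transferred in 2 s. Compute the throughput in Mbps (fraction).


Given: file = 2 MB, time = 2 s
File in Mb = 2 * 8 = 16 Mb
Throughput = 16 / 2 Mbps
Throughput = 8 Mbps

8


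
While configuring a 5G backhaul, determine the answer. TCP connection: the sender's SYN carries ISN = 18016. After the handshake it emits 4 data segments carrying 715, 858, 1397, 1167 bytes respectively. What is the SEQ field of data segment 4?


The SYN occupies sequence number ISN = 18016, so the first data byte is ISN + 1 = 18017.
SEQ of data segment i = (ISN + 1) + sum of payload sizes of segments 1..i-1.
Segment 1: SEQ = 18017, payload = 715 bytes
Segment 2: SEQ = 18732, payload = 858 bytes
Segment 3: SEQ = 19590, payload = 1397 bytes
Segment 4: SEQ = 20987, payload = 1167 bytes
SEQ of segment 4 = 18017 + 715 + 858 + 1397 = 20987

20987


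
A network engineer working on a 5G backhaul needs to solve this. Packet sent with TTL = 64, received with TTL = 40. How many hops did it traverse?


Given: initial TTL = 64, received TTL = 40
Hops = initial TTL - received TTL
Hops = 64 - 40 = 24

24


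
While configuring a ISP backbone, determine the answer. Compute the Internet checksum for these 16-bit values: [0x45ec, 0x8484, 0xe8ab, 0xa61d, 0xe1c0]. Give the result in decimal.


Given words: [0x45ec, 0x8484, 0xe8ab, 0xa61d, 0xe1c0]
Step 1: Sum all words
Raw sum = 17900 + 33924 + 59563 + 42525 + 57792 = 211704
Step 2: Fold carry: (15096 + 3) = 15099
One's complement = ~15099 & 0xFFFF = 50436

50436


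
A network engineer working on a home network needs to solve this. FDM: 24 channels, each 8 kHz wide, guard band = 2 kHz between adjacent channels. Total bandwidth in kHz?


Given: 24 channels, 8 kHz each, guard = 2 kHz
Channel bandwidth = 24 * 8 = 192 kHz
Guard bands = 23 gaps * 2 kHz = 46 kHz
Total = 192 + 46 = 238 kHz

238


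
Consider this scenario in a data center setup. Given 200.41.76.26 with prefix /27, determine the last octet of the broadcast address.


Given: IP = 200.41.76.26, prefix = /27
Host bits = 32 - 27 = 5
Network last octet = 26 AND mask = 0
Host part size = 2^5 - 1 = 31
Broadcast last octet = 0 OR 31 = 31

31


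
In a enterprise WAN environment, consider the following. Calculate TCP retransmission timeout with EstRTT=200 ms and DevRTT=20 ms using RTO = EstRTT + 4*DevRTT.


Given: EstRTT = 200 ms, DevRTT = 20 ms
Timeout = EstRTT + 4 * DevRTT
4 * DevRTT = 4 * 20 = 80
Timeout = 200 + 80 = 280 ms

280


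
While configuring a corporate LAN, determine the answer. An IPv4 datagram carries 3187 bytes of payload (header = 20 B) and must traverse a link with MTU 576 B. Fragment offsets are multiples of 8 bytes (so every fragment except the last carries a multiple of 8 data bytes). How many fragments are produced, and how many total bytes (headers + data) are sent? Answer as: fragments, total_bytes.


Max data per non-final fragment = floor((MTU - header)/8)*8 = floor((576 - 20)/8)*8 = floor(556/8)*8 = 552 B
Final fragment needs no 8-byte alignment: it can carry up to MTU - header = 556 B
Non-final fragments needed = ceil((payload - 556) / 552) = ceil(2631/552) = ceil(4.7663) = 5
Number of fragments = 5 + 1 = 6
Fragment sizes (data): 5 * 552 B + 427 B (last, 427 <= 556 OK)
Total bytes sent = payload + n_frags * header = 3187 + 6*20 = 3187 + 120 = 3307 B

6, 3307


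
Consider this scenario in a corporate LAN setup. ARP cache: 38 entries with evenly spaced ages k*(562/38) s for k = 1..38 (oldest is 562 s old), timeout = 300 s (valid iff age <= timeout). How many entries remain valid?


Ages are k * 562/38 s for k = 1..38 (spacing = 14.7895 s).
Entry k is valid iff k * 562/38 <= 300 iff k <= 38 * 300 / 562 = 20.2847
n_valid = floor(20.2847) = 20
(n_stale = 38 - 20 = 18)

20


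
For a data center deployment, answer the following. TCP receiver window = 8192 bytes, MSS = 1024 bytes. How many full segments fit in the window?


Given: RWND = 8192 bytes, MSS = 1024 bytes
Full segments = floor(RWND / MSS)
Full segments = floor(8192 / 1024)
Full segments = floor(8.0) = 8

8


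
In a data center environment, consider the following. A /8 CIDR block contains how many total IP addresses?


Given: CIDR prefix /8
Host bits = 32 - 8 = 24
Total addresses = 2^24 = 16777216

16777216


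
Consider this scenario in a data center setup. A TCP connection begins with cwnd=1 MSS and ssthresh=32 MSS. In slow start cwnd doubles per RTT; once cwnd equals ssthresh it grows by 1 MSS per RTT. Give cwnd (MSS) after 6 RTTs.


RTT 0: cwnd = 1 MSS (initial)
RTT 1: cwnd = 2 MSS (slow start, doubled)
RTT 2: cwnd = 4 MSS (slow start, doubled)
RTT 3: cwnd = 8 MSS (slow start, doubled)
RTT 4: cwnd = 16 MSS (slow start, doubled)
RTT 5: cwnd = 32 MSS (slow start, doubled)
RTT 6: cwnd = 33 MSS (congestion avoidance, +1)

33


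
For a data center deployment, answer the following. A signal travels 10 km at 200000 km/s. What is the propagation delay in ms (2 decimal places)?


Given: distance = 10 km, speed = 200000 km/s
Delay = distance / speed = 10 / 200000 seconds
Delay in ms = 10 * 1000 / 200000
Delay = 0.0500 ms
Rounded to 2 dp = 0.05 ms

0.05


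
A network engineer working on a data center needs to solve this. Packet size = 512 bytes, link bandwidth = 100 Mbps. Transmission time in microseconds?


Given: packet = 512 bytes, bandwidth = 100 Mbps
Packet in bits = 512 * 8 = 4096 bits
Bandwidth = 100 * 10^6 = 100000000 bps
Time = 4096 / 100000000 seconds
Time in us = 4096 * 10^6 / 100000000 = 40.96

40.96


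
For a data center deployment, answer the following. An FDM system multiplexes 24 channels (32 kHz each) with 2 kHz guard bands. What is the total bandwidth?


Given: 24 channels, 32 kHz each, guard = 2 kHz
Channel bandwidth = 24 * 32 = 768 kHz
Guard bands = 23 gaps * 2 kHz = 46 kHz
Total = 768 + 46 = 814 kHz

814


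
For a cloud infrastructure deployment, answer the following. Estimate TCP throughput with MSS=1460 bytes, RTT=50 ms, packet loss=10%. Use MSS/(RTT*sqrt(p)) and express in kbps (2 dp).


Given: MSS = 1460 bytes, RTT = 50 ms, loss = 10%
RTT in seconds = 50 / 1000 = 0.05
Loss rate = 10% = 0.1
sqrt(loss) = sqrt(0.1) = 0.316227766017
Throughput (bytes/s) = 1460 / (0.05 * 0.316227766017) = 92338.5077
Throughput (kbps) = 92338.5077 * 8 / 1000 = 738.708061 -> 738.71 kbps (2 dp)

738.71


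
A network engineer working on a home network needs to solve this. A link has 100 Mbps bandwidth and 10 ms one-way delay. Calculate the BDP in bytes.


Given: bandwidth = 100 Mbps, delay = 10 ms
BDP in bits = 100 * 10^6 * 10 / 1000
BDP in bits = 1000000
BDP in bytes = 1000000 / 8 = 125000

125000


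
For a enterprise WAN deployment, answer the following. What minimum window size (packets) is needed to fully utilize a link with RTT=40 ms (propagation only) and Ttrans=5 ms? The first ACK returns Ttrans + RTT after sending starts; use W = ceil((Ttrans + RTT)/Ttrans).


Given: Ttrans = 5 ms, RTT = 40 ms (= 2 * Tprop, Tprop = 20 ms)
Time until first ACK returns = Ttrans + RTT = 5 + 40 = 45 ms
Need W * Ttrans >= Ttrans + RTT  ->  W >= (Ttrans + RTT) / Ttrans
(Ttrans + RTT) / Ttrans = 45 / 5 = 9
W_min = ceil(9) = 9

9


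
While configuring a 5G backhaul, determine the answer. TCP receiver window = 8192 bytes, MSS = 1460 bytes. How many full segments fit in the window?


Given: RWND = 8192 bytes, MSS = 1460 bytes
Full segments = floor(RWND / MSS)
Full segments = floor(8192 / 1460)
Full segments = floor(5.611) = 5

5


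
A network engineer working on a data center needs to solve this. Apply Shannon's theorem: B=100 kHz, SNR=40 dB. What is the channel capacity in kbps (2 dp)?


Given: B = 100 kHz, SNR = 40 dB
SNR linear = 10^(40/10) = 10000
1 + SNR = 10001
log2(10001) = 13.2878566418
C = 100 * 1000 * 13.2878566418 = 1328785.6642 bps
C = 1328.785664 kbps -> 1328.79 kbps (2 dp)

1328.79


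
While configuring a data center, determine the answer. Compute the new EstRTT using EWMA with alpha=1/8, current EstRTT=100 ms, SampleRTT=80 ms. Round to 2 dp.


Given: EstRTT = 100 ms, SampleRTT = 80 ms, alpha = 1/8
New EstRTT = (1 - alpha) * EstRTT + alpha * SampleRTT
(7/8) * 100 = 87.5
(1/8) * 80 = 10
New EstRTT = 87.5 + 10 = 97.5 ms -> 97.50 ms (2 dp)

97.50


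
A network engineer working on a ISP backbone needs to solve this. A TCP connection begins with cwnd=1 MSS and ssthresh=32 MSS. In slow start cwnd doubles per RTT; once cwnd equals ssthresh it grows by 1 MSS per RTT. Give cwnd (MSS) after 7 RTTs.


RTT 0: cwnd = 1 MSS (initial)
RTT 1: cwnd = 2 MSS (slow start, doubled)
RTT 2: cwnd = 4 MSS (slow start, doubled)
RTT 3: cwnd = 8 MSS (slow start, doubled)
RTT 4: cwnd = 16 MSS (slow start, doubled)
RTT 5: cwnd = 32 MSS (slow start, doubled)
RTT 6: cwnd = 33 MSS (congestion avoidance, +1)
RTT 7: cwnd = 34 MSS (congestion avoidance, +1)

34


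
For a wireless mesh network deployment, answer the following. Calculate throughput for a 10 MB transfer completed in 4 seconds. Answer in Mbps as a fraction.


Given: file = 10 MB, time = 4 s
File in Mb = 10 * 8 = 80 Mb
Throughput = 80 / 4 Mbps
Throughput = 20 Mbps

20


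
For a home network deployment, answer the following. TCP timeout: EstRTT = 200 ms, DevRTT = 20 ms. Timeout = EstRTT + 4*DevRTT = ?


Given: EstRTT = 200 ms, DevRTT = 20 ms
Timeout = EstRTT + 4 * DevRTT
4 * DevRTT = 4 * 20 = 80
Timeout = 200 + 80 = 280 ms

280


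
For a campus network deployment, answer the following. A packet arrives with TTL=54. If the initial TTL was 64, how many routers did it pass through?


Given: initial TTL = 64, received TTL = 54
Hops = initial TTL - received TTL
Hops = 64 - 54 = 10

10


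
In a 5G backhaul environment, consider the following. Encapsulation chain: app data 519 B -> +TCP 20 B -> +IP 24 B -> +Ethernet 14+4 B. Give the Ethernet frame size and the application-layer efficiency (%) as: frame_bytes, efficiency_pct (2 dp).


TCP segment = 519 + 20 = 539 B
IP packet = 539 + 24 = 563 B
Ethernet frame = 563 + 14 + 4 = 581 B
Efficiency = app / frame = 519 / 581 = 0.893287 = 89.3287% -> 89.33% (2 dp)

581, 89.33


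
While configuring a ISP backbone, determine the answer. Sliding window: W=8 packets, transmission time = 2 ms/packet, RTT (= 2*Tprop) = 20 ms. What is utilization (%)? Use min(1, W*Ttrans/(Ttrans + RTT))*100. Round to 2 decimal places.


Given: W = 8, Ttrans = 2 ms, RTT = 20 ms (= 2 * Tprop, Tprop = 10 ms)
Cycle time = Ttrans + RTT = 2 + 20 = 22 ms (first packet sent until its ACK returns)
W * Ttrans = 8 * 2 = 16 ms of sending per cycle
W * Ttrans / (Ttrans + RTT) = 16 / 22 = 0.727273
U = min(1, 0.727273) = 0.727273
U% = 72.73%

72.73


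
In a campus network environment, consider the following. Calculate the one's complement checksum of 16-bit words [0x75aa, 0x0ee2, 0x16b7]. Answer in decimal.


Given words: [0x75aa, 0x0ee2, 0x16b7]
Step 1: Sum all words
Raw sum = 30122 + 3810 + 5815 = 39747
One's complement = ~39747 & 0xFFFF = 25788

25788


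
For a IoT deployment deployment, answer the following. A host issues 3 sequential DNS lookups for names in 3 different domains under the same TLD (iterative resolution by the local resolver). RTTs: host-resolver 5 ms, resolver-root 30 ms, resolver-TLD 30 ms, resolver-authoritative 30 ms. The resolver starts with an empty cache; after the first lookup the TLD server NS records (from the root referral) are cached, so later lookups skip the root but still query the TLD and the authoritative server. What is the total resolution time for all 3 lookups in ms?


Lookup 1 (cold cache): local + root + TLD + auth = 5 + 30 + 30 + 30 = 95 ms
Lookups 2..3 (TLD NS cached -> skip root; new domain -> still ask TLD and auth): local + TLD + auth = 5 + 30 + 30 = 65 ms each
Remaining 2 lookups: 2 * 65 = 130 ms
Total = 95 + 130 = 225 ms

225


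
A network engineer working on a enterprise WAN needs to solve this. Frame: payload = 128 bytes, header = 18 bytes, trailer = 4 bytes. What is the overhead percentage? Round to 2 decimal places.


Given: payload = 128 B, header = 18 B, trailer = 4 B
Overhead bytes = header + trailer = 18 + 4 = 22
Total frame = payload + overhead = 128 + 22 = 150
Overhead % = 22 / 150 * 100 = 14.6667% -> 14.67% (2 dp)

14.67


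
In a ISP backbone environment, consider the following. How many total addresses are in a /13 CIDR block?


Given: CIDR prefix /13
Host bits = 32 - 13 = 19
Total addresses = 2^19 = 524288

524288


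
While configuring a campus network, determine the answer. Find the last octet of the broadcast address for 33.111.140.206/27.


Given: IP = 33.111.140.206, prefix = /27
Host bits = 32 - 27 = 5
Network last octet = 206 AND mask = 192
Host part size = 2^5 - 1 = 31
Broadcast last octet = 192 OR 31 = 223

223


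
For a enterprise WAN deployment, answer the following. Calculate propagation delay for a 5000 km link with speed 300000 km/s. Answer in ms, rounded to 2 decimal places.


Given: distance = 5000 km, speed = 300000 km/s
Delay = distance / speed = 5000 / 300000 seconds
Delay in ms = 5000 * 1000 / 300000
Delay = 16.6667 ms
Rounded to 2 dp = 16.67 ms

16.67


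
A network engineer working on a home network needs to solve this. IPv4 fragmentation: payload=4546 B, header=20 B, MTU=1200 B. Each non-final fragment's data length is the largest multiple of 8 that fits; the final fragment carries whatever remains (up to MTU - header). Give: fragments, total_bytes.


Max data per non-final fragment = floor((MTU - header)/8)*8 = floor((1200 - 20)/8)*8 = floor(1180/8)*8 = 1176 B
Final fragment needs no 8-byte alignment: it can carry up to MTU - header = 1180 B
Non-final fragments needed = ceil((payload - 1180) / 1176) = ceil(3366/1176) = ceil(2.8622) = 3
Number of fragments = 3 + 1 = 4
Fragment sizes (data): 3 * 1176 B + 1018 B (last, 1018 <= 1180 OK)
Total bytes sent = payload + n_frags * header = 4546 + 4*20 = 4546 + 80 = 4626 B

4, 4626


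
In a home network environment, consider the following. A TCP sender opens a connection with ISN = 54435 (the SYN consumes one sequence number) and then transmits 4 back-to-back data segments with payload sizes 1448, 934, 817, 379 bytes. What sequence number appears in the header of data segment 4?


The SYN occupies sequence number ISN = 54435, so the first data byte is ISN + 1 = 54436.
SEQ of data segment i = (ISN + 1) + sum of payload sizes of segments 1..i-1.
Segment 1: SEQ = 54436, payload = 1448 bytes
Segment 2: SEQ = 55884, payload = 934 bytes
Segment 3: SEQ = 56818, payload = 817 bytes
Segment 4: SEQ = 57635, payload = 379 bytes
SEQ of segment 4 = 54436 + 1448 + 934 + 817 = 57635

57635


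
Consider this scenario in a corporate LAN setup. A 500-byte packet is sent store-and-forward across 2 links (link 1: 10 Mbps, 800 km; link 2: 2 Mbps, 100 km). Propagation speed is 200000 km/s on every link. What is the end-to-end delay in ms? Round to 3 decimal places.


Packet = 500 bytes = 4000 bits. Store-and-forward: sum (t_trans + t_prop) per link.
Link 1: t_trans = 4000/(10*10^6) s = 0.4000 ms; t_prop = 800/200000 s = 4.0000 ms; subtotal = 4.4000 ms
Link 2: t_trans = 4000/(2*10^6) s = 2.0000 ms; t_prop = 100/200000 s = 0.5000 ms; subtotal = 2.5000 ms
End-to-end = 4.4000 + 2.5000 = 6.9000 ms -> 6.900 ms (3 dp)

6.900


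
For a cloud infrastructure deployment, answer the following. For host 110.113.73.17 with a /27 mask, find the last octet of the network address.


Given: IP = 110.113.73.17, prefix = /27
Subnet mask = 255.255.255.224
Last octet of IP: 17
Last octet of mask: 224
Network last octet = 17 AND 224 = 0

0


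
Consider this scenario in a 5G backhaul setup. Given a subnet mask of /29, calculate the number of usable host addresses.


Given: subnet mask /29
Host bits = 32 - 29 = 3
Total addresses = 2^3 = 8
Usable hosts = 8 - 2 (network + broadcast) = 6

6


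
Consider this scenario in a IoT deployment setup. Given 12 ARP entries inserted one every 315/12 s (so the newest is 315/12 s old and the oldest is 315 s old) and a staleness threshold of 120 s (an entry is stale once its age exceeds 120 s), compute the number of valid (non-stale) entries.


Ages are k * 315/12 s for k = 1..12 (spacing = 26.2500 s).
Entry k is valid iff k * 315/12 <= 120 iff k <= 12 * 120 / 315 = 4.5714
n_valid = floor(4.5714) = 4
(n_stale = 12 - 4 = 8)

4


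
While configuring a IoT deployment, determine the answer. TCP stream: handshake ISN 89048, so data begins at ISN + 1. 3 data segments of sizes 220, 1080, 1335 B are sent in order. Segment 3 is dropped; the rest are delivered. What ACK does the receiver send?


SYN uses sequence number 89048; first data byte = ISN + 1 = 89049.
Segment 1: SEQ = 89049, len = 220 B, covers [89049, 89268]
Segment 2: SEQ = 89269, len = 1080 B, covers [89269, 90348]
Segment 3: SEQ = 90349, len = 1335 B, covers [90349, 91683] [LOST]
In-order data received: bytes [89049, 90348] (segments 1..2).
Segment 3 missing -> gap begins at byte 90349.
Cumulative ACK = next expected in-order byte = 89049 + 220 + 1080 = 90349

90349


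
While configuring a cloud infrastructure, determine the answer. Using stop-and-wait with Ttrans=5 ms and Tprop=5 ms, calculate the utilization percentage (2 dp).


Given: Ttrans = 5 ms, Tprop = 5 ms
RTT = 2 * Tprop = 2 * 5 = 10 ms
U = Ttrans / (Ttrans + RTT)
U = 5 / (5 + 10)
U = 5 / 15 = 0.333333
U% = 33.33%

33.33


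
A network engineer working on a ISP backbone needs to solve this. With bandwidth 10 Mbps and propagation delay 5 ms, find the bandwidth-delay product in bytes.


Given: bandwidth = 10 Mbps, delay = 5 ms
BDP in bits = 10 * 10^6 * 5 / 1000
BDP in bits = 50000
BDP in bytes = 50000 / 8 = 6250

6250


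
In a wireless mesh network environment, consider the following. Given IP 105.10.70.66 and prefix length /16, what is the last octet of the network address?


Given: IP = 105.10.70.66, prefix = /16
Subnet mask = 255.255.0.0
Last octet of IP: 66
Last octet of mask: 0
Network last octet = 66 AND 0 = 0

0


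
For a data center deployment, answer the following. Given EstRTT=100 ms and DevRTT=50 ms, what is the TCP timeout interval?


Given: EstRTT = 100 ms, DevRTT = 50 ms
Timeout = EstRTT + 4 * DevRTT
4 * DevRTT = 4 * 50 = 200
Timeout = 100 + 200 = 300 ms

300


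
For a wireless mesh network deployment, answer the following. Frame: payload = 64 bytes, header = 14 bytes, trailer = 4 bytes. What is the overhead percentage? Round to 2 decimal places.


Given: payload = 64 B, header = 14 B, trailer = 4 B
Overhead bytes = header + trailer = 14 + 4 = 18
Total frame = payload + overhead = 64 + 18 = 82
Overhead % = 18 / 82 * 100 = 21.9512% -> 21.95% (2 dp)

21.95


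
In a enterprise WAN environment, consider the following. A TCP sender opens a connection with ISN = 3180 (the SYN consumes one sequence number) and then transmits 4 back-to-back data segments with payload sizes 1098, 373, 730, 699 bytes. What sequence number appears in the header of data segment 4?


The SYN occupies sequence number ISN = 3180, so the first data byte is ISN + 1 = 3181.
SEQ of data segment i = (ISN + 1) + sum of payload sizes of segments 1..i-1.
Segment 1: SEQ = 3181, payload = 1098 bytes
Segment 2: SEQ = 4279, payload = 373 bytes
Segment 3: SEQ = 4652, payload = 730 bytes
Segment 4: SEQ = 5382, payload = 699 bytes
SEQ of segment 4 = 3181 + 1098 + 373 + 730 = 5382

5382


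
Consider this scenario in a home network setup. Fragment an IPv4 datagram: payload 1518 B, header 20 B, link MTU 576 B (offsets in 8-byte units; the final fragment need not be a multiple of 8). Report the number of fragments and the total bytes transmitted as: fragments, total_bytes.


Max data per non-final fragment = floor((MTU - header)/8)*8 = floor((576 - 20)/8)*8 = floor(556/8)*8 = 552 B
Final fragment needs no 8-byte alignment: it can carry up to MTU - header = 556 B
Non-final fragments needed = ceil((payload - 556) / 552) = ceil(962/552) = ceil(1.7428) = 2
Number of fragments = 2 + 1 = 3
Fragment sizes (data): 2 * 552 B + 414 B (last, 414 <= 556 OK)
Total bytes sent = payload + n_frags * header = 1518 + 3*20 = 1518 + 60 = 1578 B

3, 1578


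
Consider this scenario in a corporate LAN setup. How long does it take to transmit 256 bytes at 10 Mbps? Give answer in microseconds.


Given: packet = 256 bytes, bandwidth = 10 Mbps
Packet in bits = 256 * 8 = 2048 bits
Bandwidth = 10 * 10^6 = 10000000 bps
Time = 2048 / 10000000 seconds
Time in us = 2048 * 10^6 / 10000000 = 204.8

204.8


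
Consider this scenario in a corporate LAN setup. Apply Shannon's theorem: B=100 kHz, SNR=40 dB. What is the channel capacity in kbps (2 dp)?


Given: B = 100 kHz, SNR = 40 dB
SNR linear = 10^(40/10) = 10000
1 + SNR = 10001
log2(10001) = 13.2878566418
C = 100 * 1000 * 13.2878566418 = 1328785.6642 bps
C = 1328.785664 kbps -> 1328.79 kbps (2 dp)

1328.79


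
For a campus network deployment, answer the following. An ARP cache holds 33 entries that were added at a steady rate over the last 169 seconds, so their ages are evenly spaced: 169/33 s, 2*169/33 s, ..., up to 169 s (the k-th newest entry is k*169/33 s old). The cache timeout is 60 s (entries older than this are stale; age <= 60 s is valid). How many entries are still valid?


Ages are k * 169/33 s for k = 1..33 (spacing = 5.1212 s).
Entry k is valid iff k * 169/33 <= 60 iff k <= 33 * 60 / 169 = 11.7160
n_valid = floor(11.7160) = 11
(n_stale = 33 - 11 = 22)

11


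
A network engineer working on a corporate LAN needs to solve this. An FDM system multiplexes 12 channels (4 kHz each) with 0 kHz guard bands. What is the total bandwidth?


Given: 12 channels, 4 kHz each, guard = 0 kHz
Channel bandwidth = 12 * 4 = 48 kHz
Guard bands = 11 gaps * 0 kHz = 0 kHz
Total = 48 + 0 = 48 kHz

48


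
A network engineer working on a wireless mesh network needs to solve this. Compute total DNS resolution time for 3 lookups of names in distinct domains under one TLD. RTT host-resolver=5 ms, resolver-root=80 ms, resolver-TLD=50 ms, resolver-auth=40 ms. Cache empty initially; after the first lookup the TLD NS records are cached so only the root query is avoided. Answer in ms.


Lookup 1 (cold cache): local + root + TLD + auth = 5 + 80 + 50 + 40 = 175 ms
Lookups 2..3 (TLD NS cached -> skip root; new domain -> still ask TLD and auth): local + TLD + auth = 5 + 50 + 40 = 95 ms each
Remaining 2 lookups: 2 * 95 = 190 ms
Total = 175 + 190 = 365 ms

365


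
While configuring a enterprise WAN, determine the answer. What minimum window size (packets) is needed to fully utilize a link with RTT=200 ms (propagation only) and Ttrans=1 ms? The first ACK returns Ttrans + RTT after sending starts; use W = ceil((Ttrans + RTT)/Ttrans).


Given: Ttrans = 1 ms, RTT = 200 ms (= 2 * Tprop, Tprop = 100 ms)
Time until first ACK returns = Ttrans + RTT = 1 + 200 = 201 ms
Need W * Ttrans >= Ttrans + RTT  ->  W >= (Ttrans + RTT) / Ttrans
(Ttrans + RTT) / Ttrans = 201 / 1 = 201
W_min = ceil(201) = 201

201


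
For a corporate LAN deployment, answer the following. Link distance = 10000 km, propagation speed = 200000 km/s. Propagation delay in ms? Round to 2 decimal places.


Given: distance = 10000 km, speed = 200000 km/s
Delay = distance / speed = 10000 / 200000 seconds
Delay in ms = 10000 * 1000 / 200000
Delay = 50.0000 ms
Rounded to 2 dp = 50.00 ms

50.00


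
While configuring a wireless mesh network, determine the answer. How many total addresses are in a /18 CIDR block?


Given: CIDR prefix /18
Host bits = 32 - 18 = 14
Total addresses = 2^14 = 16384

16384


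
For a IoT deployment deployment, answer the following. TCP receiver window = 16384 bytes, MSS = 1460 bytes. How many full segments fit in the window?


Given: RWND = 16384 bytes, MSS = 1460 bytes
Full segments = floor(RWND / MSS)
Full segments = floor(16384 / 1460)
Full segments = floor(11.2219) = 11

11


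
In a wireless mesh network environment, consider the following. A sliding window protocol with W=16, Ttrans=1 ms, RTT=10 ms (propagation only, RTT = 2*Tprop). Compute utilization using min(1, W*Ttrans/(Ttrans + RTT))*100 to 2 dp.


Given: W = 16, Ttrans = 1 ms, RTT = 10 ms (= 2 * Tprop, Tprop = 5 ms)
Cycle time = Ttrans + RTT = 1 + 10 = 11 ms (first packet sent until its ACK returns)
W * Ttrans = 16 * 1 = 16 ms of sending per cycle
W * Ttrans / (Ttrans + RTT) = 16 / 11 = 1.454545
U = min(1, 1.454545) = 1.000000
U% = 100.00%

100.00


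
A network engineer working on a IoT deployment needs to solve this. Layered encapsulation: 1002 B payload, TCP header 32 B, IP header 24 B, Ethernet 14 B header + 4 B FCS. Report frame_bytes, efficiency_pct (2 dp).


TCP segment = 1002 + 32 = 1034 B
IP packet = 1034 + 24 = 1058 B
Ethernet frame = 1058 + 14 + 4 = 1076 B
Efficiency = app / frame = 1002 / 1076 = 0.931227 = 93.1227% -> 93.12% (2 dp)

1076, 93.12


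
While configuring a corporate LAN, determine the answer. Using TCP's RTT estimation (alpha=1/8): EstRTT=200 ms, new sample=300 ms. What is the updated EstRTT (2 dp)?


Given: EstRTT = 200 ms, SampleRTT = 300 ms, alpha = 1/8
New EstRTT = (1 - alpha) * EstRTT + alpha * SampleRTT
(7/8) * 200 = 175
(1/8) * 300 = 37.5
New EstRTT = 175 + 37.5 = 212.5 ms -> 212.50 ms (2 dp)

212.50


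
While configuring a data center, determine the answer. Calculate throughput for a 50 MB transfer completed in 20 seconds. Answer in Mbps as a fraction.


Given: file = 50 MB, time = 20 s
File in Mb = 50 * 8 = 400 Mb
Throughput = 400 / 20 Mbps
Throughput = 20 Mbps

20


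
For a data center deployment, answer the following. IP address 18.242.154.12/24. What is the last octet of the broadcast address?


Given: IP = 18.242.154.12, prefix = /24
Host bits = 32 - 24 = 8
Network last octet = 12 AND mask = 0
Host part size = 2^8 - 1 = 255
Broadcast last octet = 0 OR 255 = 255

255


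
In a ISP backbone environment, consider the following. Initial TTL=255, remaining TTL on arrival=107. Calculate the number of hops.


Given: initial TTL = 255, received TTL = 107
Hops = initial TTL - received TTL
Hops = 255 - 107 = 148

148


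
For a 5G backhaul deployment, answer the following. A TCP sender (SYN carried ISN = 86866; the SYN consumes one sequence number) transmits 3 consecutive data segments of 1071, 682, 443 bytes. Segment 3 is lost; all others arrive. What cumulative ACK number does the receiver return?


SYN uses sequence number 86866; first data byte = ISN + 1 = 86867.
Segment 1: SEQ = 86867, len = 1071 B, covers [86867, 87937]
Segment 2: SEQ = 87938, len = 682 B, covers [87938, 88619]
Segment 3: SEQ = 88620, len = 443 B, covers [88620, 89062] [LOST]
In-order data received: bytes [86867, 88619] (segments 1..2).
Segment 3 missing -> gap begins at byte 88620.
Cumulative ACK = next expected in-order byte = 86867 + 1071 + 682 = 88620

88620


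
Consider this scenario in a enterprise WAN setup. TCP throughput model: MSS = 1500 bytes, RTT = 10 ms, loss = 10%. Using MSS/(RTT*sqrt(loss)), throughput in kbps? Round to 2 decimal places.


Given: MSS = 1500 bytes, RTT = 10 ms, loss = 10%
RTT in seconds = 10 / 1000 = 0.01
Loss rate = 10% = 0.1
sqrt(loss) = sqrt(0.1) = 0.316227766017
Throughput (bytes/s) = 1500 / (0.01 * 0.316227766017) = 474341.6490
Throughput (kbps) = 474341.6490 * 8 / 1000 = 3794.733192 -> 3794.73 kbps (2 dp)

3794.73


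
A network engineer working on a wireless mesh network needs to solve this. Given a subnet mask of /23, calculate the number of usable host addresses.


Given: subnet mask /23
Host bits = 32 - 23 = 9
Total addresses = 2^9 = 512
Usable hosts = 512 - 2 (network + broadcast) = 510

510


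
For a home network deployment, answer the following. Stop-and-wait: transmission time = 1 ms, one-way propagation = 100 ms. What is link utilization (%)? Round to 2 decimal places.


Given: Ttrans = 1 ms, Tprop = 100 ms
RTT = 2 * Tprop = 2 * 100 = 200 ms
U = Ttrans / (Ttrans + RTT)
U = 1 / (1 + 200)
U = 1 / 201 = 0.004975
U% = 0.50%

0.50


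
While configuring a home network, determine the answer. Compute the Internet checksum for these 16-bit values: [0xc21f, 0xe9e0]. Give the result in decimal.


Given words: [0xc21f, 0xe9e0]
Step 1: Sum all words
Raw sum = 49695 + 59872 = 109567
Step 2: Fold carry: (44031 + 1) = 44032
One's complement = ~44032 & 0xFFFF = 21503

21503


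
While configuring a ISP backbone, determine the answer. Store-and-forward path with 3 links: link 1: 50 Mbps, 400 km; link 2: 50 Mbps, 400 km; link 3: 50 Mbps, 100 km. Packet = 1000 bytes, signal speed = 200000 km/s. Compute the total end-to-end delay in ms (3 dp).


Packet = 1000 bytes = 8000 bits. Store-and-forward: sum (t_trans + t_prop) per link.
Link 1: t_trans = 8000/(50*10^6) s = 0.1600 ms; t_prop = 400/200000 s = 2.0000 ms; subtotal = 2.1600 ms
Link 2: t_trans = 8000/(50*10^6) s = 0.1600 ms; t_prop = 400/200000 s = 2.0000 ms; subtotal = 2.1600 ms
Link 3: t_trans = 8000/(50*10^6) s = 0.1600 ms; t_prop = 100/200000 s = 0.5000 ms; subtotal = 0.6600 ms
End-to-end = 2.1600 + 2.1600 + 0.6600 = 4.9800 ms -> 4.980 ms (3 dp)

4.980


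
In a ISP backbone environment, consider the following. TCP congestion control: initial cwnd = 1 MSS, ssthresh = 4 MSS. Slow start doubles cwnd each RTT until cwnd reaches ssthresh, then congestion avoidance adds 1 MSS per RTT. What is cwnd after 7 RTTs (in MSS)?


RTT 0: cwnd = 1 MSS (initial)
RTT 1: cwnd = 2 MSS (slow start, doubled)
RTT 2: cwnd = 4 MSS (slow start, doubled)
RTT 3: cwnd = 5 MSS (congestion avoidance, +1)
RTT 4: cwnd = 6 MSS (congestion avoidance, +1)
RTT 5: cwnd = 7 MSS (congestion avoidance, +1)
RTT 6: cwnd = 8 MSS (congestion avoidance, +1)
RTT 7: cwnd = 9 MSS (congestion avoidance, +1)

9


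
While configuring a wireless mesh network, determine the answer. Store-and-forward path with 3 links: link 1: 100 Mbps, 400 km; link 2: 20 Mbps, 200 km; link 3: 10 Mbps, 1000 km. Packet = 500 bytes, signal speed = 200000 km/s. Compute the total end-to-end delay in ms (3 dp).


Packet = 500 bytes = 4000 bits. Store-and-forward: sum (t_trans + t_prop) per link.
Link 1: t_trans = 4000/(100*10^6) s = 0.0400 ms; t_prop = 400/200000 s = 2.0000 ms; subtotal = 2.0400 ms
Link 2: t_trans = 4000/(20*10^6) s = 0.2000 ms; t_prop = 200/200000 s = 1.0000 ms; subtotal = 1.2000 ms
Link 3: t_trans = 4000/(10*10^6) s = 0.4000 ms; t_prop = 1000/200000 s = 5.0000 ms; subtotal = 5.4000 ms
End-to-end = 2.0400 + 1.2000 + 5.4000 = 8.6400 ms -> 8.640 ms (3 dp)

8.640
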